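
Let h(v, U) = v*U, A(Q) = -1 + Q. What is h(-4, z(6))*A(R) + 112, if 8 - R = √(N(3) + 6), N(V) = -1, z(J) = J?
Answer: -56 + 24*√5 ≈ -2.3344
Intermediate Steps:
R = 8 - √5 (R = 8 - √(-1 + 6) = 8 - √5 ≈ 5.7639)
h(v, U) = U*v
h(-4, z(6))*A(R) + 112 = (6*(-4))*(-1 + (8 - √5)) + 112 = -24*(7 - √5) + 112 = (-168 + 24*√5) + 112 = -56 + 24*√5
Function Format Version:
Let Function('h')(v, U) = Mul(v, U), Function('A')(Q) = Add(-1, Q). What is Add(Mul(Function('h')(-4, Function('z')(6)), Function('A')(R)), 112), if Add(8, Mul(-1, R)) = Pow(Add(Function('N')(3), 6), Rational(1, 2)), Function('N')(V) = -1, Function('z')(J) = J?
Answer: Add(-56, Mul(24, Pow(5, Rational(1, 2)))) ≈ -2.3344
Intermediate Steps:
R = Add(8, Mul(-1, Pow(5, Rational(1, 2)))) (R = Add(8, Mul(-1, Pow(Add(-1, 6), Rational(1, 2)))) = Add(8, Mul(-1, Pow(5, Rational(1, 2)))) ≈ 5.7639)
Function('h')(v, U) = Mul(U, v)
Add(Mul(Function('h')(-4, Function('z')(6)), Function('A')(R)), 112) = Add(Mul(Mul(6, -4), Add(-1, Add(8, Mul(-1, Pow(5, Rational(1, 2)))))), 112) = Add(Mul(-24, Add(7, Mul(-1, Pow(5, Rational(1, 2))))), 112) = Add(Add(-168, Mul(24, Pow(5, Rational(1, 2)))), 112) = Add(-56, Mul(24, Pow(5, Rational(1, 2))))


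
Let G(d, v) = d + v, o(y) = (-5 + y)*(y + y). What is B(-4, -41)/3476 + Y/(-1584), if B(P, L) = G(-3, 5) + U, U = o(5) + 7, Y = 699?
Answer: -18299/41712 ≈ -0.43870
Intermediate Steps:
o(y) = 2*y*(-5 + y) (o(y) = (-5 + y)*(2*y) = 2*y*(-5 + y))
U = 7 (U = 2*5*(-5 + 5) + 7 = 2*5*0 + 7 = 0 + 7 = 7)
B(P, L) = 9 (B(P, L) = (-3 + 5) + 7 = 2 + 7 = 9)
B(-4, -41)/3476 + Y/(-1584) = 9/3476 + 699/(-1584) = 9*(1/3476) + 699*(-1/1584) = 9/3476 - 233/528 = -18299/41712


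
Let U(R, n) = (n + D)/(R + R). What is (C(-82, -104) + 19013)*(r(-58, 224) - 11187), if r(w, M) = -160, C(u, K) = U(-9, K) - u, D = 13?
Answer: -3901109947/18 ≈ -2.1673e+8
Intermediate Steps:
U(R, n) = (13 + n)/(2*R) (U(R, n) = (n + 13)/(R + R) = (13 + n)/((2*R)) = (13 + n)*(1/(2*R)) = (13 + n)/(2*R))
C(u, K) = -13/18 - u - K/18 (C(u, K) = (½)*(13 + K)/(-9) - u = (½)*(-⅑)*(13 + K) - u = (-13/18 - K/18) - u = -13/18 - u - K/18)
(C(-82, -104) + 19013)*(r(-58, 224) - 11187) = ((-13/18 - 1*(-82) - 1/18*(-104)) + 19013)*(-160 - 11187) = ((-13/18 + 82 + 52/9) + 19013)*(-11347) = (1567/18 + 19013)*(-11347) = (343801/18)*(-11347) = -3901109947/18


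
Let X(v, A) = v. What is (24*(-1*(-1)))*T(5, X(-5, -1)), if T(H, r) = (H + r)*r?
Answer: 0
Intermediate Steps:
T(H, r) = r*(H + r)
(24*(-1*(-1)))*T(5, X(-5, -1)) = (24*(-1*(-1)))*(-5*(5 - 5)) = (24*1)*(-5*0) = 24*0 = 0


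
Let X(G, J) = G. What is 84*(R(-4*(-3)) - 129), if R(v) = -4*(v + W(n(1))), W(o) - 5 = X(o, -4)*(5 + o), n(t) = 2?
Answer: -21252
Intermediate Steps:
W(o) = 5 + o*(5 + o)
R(v) = -76 - 4*v (R(v) = -4*(v + (5 + 2**2 + 5*2)) = -4*(v + (5 + 4 + 10)) = -4*(v + 19) = -4*(19 + v) = -76 - 4*v)
84*(R(-4*(-3)) - 129) = 84*((-76 - (-16)*(-3)) - 129) = 84*((-76 - 4*12) - 129) = 84*((-76 - 48) - 129) = 84*(-124 - 129) = 84*(-253) = -21252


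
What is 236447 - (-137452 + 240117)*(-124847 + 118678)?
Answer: 633576832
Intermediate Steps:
236447 - (-137452 + 240117)*(-124847 + 118678) = 236447 - 102665*(-6169) = 236447 - 1*(-633340385) = 236447 + 633340385 = 633576832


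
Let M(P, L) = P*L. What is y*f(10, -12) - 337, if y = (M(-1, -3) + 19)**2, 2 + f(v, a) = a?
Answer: -7113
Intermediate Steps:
f(v, a) = -2 + a
M(P, L) = L*P
y = 484 (y = (-3*(-1) + 19)**2 = (3 + 19)**2 = 22**2 = 484)
y*f(10, -12) - 337 = 484*(-2 - 12) - 337 = 484*(-14) - 337 = -6776 - 337 = -7113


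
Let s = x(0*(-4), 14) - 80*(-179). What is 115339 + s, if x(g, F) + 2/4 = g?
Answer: 259317/2 ≈ 1.2966e+5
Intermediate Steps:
x(g, F) = -½ + g
s = 28639/2 (s = (-½ + 0*(-4)) - 80*(-179) = (-½ + 0) + 14320 = -½ + 14320 = 28639/2 ≈ 14320.)
115339 + s = 115339 + 28639/2 = 259317/2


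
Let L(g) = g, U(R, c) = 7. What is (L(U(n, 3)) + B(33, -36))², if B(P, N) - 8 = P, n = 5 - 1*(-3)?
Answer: 2304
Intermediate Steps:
n = 8 (n = 5 + 3 = 8)
B(P, N) = 8 + P
(L(U(n, 3)) + B(33, -36))² = (7 + (8 + 33))² = (7 + 41)² = 48² = 2304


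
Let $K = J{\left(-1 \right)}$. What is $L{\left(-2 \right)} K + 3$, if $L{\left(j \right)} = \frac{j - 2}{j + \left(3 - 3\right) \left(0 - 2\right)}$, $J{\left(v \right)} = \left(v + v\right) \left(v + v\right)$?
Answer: $11$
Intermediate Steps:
$J{\left(v \right)} = 4 v^{2}$ ($J{\left(v \right)} = 2 v 2 v = 4 v^{2}$)
$K = 4$ ($K = 4 \left(-1\right)^{2} = 4 \cdot 1 = 4$)
$L{\left(j \right)} = \frac{-2 + j}{j}$ ($L{\left(j \right)} = \frac{-2 + j}{j + 0 \left(-2\right)} = \frac{-2 + j}{j + 0} = \frac{-2 + j}{j}$)
$L{\left(-2 \right)} K + 3 = \frac{-2 - 2}{-2} \cdot 4 + 3 = \left(- \frac{1}{2}\right) \left(-4\right) 4 + 3 = 2 \cdot 4 + 3 = 8 + 3 = 11$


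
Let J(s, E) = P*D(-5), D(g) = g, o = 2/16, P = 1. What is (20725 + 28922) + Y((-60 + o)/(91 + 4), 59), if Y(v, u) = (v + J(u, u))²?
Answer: 28694417041/577600 ≈ 49679.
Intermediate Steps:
o = ⅛ (o = 2*(1/16) = ⅛ ≈ 0.12500)
J(s, E) = -5 (J(s, E) = 1*(-5) = -5)
Y(v, u) = (-5 + v)² (Y(v, u) = (v - 5)² = (-5 + v)²)
(20725 + 28922) + Y((-60 + o)/(91 + 4), 59) = (20725 + 28922) + (-5 + (-60 + ⅛)/(91 + 4))² = 49647 + (-5 - 479/8/95)² = 49647 + (-5 - 479/8*1/95)² = 49647 + (-5 - 479/760)² = 49647 + (-4279/760)² = 49647 + 18309841/577600 = 28694417041/577600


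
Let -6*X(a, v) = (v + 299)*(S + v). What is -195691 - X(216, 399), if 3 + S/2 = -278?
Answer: -643960/3 ≈ -2.1465e+5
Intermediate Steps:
S = -562 (S = -6 + 2*(-278) = -6 - 556 = -562)
X(a, v) = -(-562 + v)*(299 + v)/6 (X(a, v) = -(v + 299)*(-562 + v)/6 = -(299 + v)*(-562 + v)/6 = -(-562 + v)*(299 + v)/6)
-195691 - X(216, 399) = -195691 - (84019/3 - ⅙*399² + (263/6)*399) = -195691 - (84019/3 - ⅙*159201 + 34979/2) = -195691 - (84019/3 - 53067/2 + 34979/2) = -195691 - 1*56887/3 = -195691 - 56887/3 = -643960/3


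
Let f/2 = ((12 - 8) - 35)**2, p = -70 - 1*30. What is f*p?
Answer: -192200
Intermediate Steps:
p = -100 (p = -70 - 30 = -100)
f = 1922 (f = 2*((12 - 8) - 35)**2 = 2*(4 - 35)**2 = 2*(-31)**2 = 2*961 = 1922)
f*p = 1922*(-100) = -192200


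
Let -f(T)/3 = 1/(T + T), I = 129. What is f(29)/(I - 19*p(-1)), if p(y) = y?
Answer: -3/8584 ≈ -0.00034949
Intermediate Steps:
f(T) = -3/(2*T) (f(T) = -3/(T + T) = -3*1/(2*T) = -3/(2*T))
f(29)/(I - 19*p(-1)) = (-3/2/29)/(129 - 19*(-1)) = (-3/2*1/29)/(129 + 19) = -3/58/148 = -3/58*1/148 = -3/8584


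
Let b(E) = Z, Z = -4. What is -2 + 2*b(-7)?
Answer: -10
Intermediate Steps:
b(E) = -4
-2 + 2*b(-7) = -2 + 2*(-4) = -2 - 8 = -10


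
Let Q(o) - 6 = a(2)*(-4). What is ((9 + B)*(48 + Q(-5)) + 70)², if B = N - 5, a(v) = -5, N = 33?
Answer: 7884864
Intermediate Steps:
B = 28 (B = 33 - 5 = 28)
Q(o) = 26 (Q(o) = 6 - 5*(-4) = 6 + 20 = 26)
((9 + B)*(48 + Q(-5)) + 70)² = ((9 + 28)*(48 + 26) + 70)² = (37*74 + 70)² = (2738 + 70)² = 2808² = 7884864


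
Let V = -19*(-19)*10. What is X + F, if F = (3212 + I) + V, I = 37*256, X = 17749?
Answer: 34043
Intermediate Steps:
I = 9472
V = 3610 (V = 361*10 = 3610)
F = 16294 (F = (3212 + 9472) + 3610 = 12684 + 3610 = 16294)
X + F = 17749 + 16294 = 34043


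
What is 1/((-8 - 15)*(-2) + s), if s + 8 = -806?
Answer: -1/768 ≈ -0.0013021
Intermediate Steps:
s = -814 (s = -8 - 806 = -814)
1/((-8 - 15)*(-2) + s) = 1/((-8 - 15)*(-2) - 814) = 1/(-23*(-2) - 814) = 1/(46 - 814) = 1/(-768) = -1/768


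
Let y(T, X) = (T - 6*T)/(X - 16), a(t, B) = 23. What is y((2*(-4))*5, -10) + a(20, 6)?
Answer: 199/13 ≈ 15.308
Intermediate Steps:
y(T, X) = -5*T/(-16 + X) (y(T, X) = (-5*T)/(-16 + X) = -5*T/(-16 + X))
y((2*(-4))*5, -10) + a(20, 6) = -5*(2*(-4))*5/(-16 - 10) + 23 = -5*(-8*5)/(-26) + 23 = -5*(-40)*(-1/26) + 23 = -100/13 + 23 = 199/13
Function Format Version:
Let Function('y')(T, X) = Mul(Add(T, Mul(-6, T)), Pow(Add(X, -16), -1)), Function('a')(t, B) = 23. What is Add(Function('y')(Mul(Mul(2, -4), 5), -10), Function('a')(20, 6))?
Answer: Rational(199, 13) ≈ 15.308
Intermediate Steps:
Function('y')(T, X) = Mul(-5, T, Pow(Add(-16, X), -1)) (Function('y')(T, X) = Mul(Mul(-5, T), Pow(Add(-16, X), -1)) = Mul(-5, T, Pow(Add(-16, X), -1)))
Add(Function('y')(Mul(Mul(2, -4), 5), -10), Function('a')(20, 6)) = Add(Mul(-5, Mul(Mul(2, -4), 5), Pow(Add(-16, -10), -1)), 23) = Add(Mul(-5, Mul(-8, 5), Pow(-26, -1)), 23) = Add(Mul(-5, -40, Rational(-1, 26)), 23) = Add(Rational(-100, 13), 23) = Rational(199, 13)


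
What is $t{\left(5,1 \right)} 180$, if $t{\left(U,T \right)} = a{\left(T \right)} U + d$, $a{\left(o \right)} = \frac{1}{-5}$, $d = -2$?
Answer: $-540$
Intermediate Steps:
$a{\left(o \right)} = - \frac{1}{5}$
$t{\left(U,T \right)} = -2 - \frac{U}{5}$ ($t{\left(U,T \right)} = - \frac{U}{5} - 2 = -2 - \frac{U}{5}$)
$t{\left(5,1 \right)} 180 = \left(-2 - 1\right) 180 = \left(-3\right) 180 = -540$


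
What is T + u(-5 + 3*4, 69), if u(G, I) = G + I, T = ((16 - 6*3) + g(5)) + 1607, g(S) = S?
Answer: 1686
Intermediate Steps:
T = 1610 (T = ((16 - 6*3) + 5) + 1607 = ((16 - 18) + 5) + 1607 = (-2 + 5) + 1607 = 3 + 1607 = 1610)
T + u(-5 + 3*4, 69) = 1610 + ((-5 + 3*4) + 69) = 1610 + ((-5 + 12) + 69) = 1610 + (7 + 69) = 1610 + 76 = 1686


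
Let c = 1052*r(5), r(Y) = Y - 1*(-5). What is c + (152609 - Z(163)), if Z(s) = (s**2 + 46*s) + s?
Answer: 128899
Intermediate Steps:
Z(s) = s**2 + 47*s
r(Y) = 5 + Y (r(Y) = Y + 5 = 5 + Y)
c = 10520 (c = 1052*(5 + 5) = 1052*10 = 10520)
c + (152609 - Z(163)) = 10520 + (152609 - 163*(47 + 163)) = 10520 + (152609 - 163*210) = 10520 + (152609 - 1*34230) = 10520 + (152609 - 34230) = 10520 + 118379 = 128899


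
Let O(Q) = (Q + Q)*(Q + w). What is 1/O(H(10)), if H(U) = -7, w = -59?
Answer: 1/924 ≈ 0.0010823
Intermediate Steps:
O(Q) = 2*Q*(-59 + Q) (O(Q) = (Q + Q)*(Q - 59) = (2*Q)*(-59 + Q) = 2*Q*(-59 + Q))
1/O(H(10)) = 1/(2*(-7)*(-59 - 7)) = 1/(2*(-7)*(-66)) = 1/924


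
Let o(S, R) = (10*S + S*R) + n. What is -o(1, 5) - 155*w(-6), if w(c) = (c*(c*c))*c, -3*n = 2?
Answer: -602683/3 ≈ -2.0089e+5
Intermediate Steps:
n = -⅔ (n = -⅓*2 = -⅔ ≈ -0.66667)
o(S, R) = -⅔ + 10*S + R*S (o(S, R) = (10*S + S*R) - ⅔ = (10*S + R*S) - ⅔ = -⅔ + 10*S + R*S)
w(c) = c⁴ (w(c) = (c*c²)*c = c³*c = c⁴)
-o(1, 5) - 155*w(-6) = -(-⅔ + 10*1 + 5*1) - 155*(-6)⁴ = -(-⅔ + 10 + 5) - 155*1296 = -1*43/3 - 200880 = -43/3 - 200880 = -602683/3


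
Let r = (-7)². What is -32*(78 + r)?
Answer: -4064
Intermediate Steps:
r = 49
-32*(78 + r) = -32*(78 + 49) = -32*127 = -4064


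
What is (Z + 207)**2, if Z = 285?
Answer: 242064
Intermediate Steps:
(Z + 207)**2 = (285 + 207)**2 = 492**2 = 242064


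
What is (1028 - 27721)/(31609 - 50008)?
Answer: 26693/18399 ≈ 1.4508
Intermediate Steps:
(1028 - 27721)/(31609 - 50008) = -26693/(-18399) = -26693*(-1/18399) = 26693/18399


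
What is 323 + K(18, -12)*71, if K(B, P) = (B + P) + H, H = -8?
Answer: 181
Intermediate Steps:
K(B, P) = -8 + B + P (K(B, P) = (B + P) - 8 = -8 + B + P)
323 + K(18, -12)*71 = 323 + (-8 + 18 - 12)*71 = 323 - 2*71 = 323 - 142 = 181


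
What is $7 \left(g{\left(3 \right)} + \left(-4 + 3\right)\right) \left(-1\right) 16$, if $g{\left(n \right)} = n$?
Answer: $-224$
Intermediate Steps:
$7 \left(g{\left(3 \right)} + \left(-4 + 3\right)\right) \left(-1\right) 16 = 7 \left(3 + \left(-4 + 3\right)\right) \left(-1\right) 16 = 7 \left(3 - 1\right) \left(-1\right) 16 = 7 \cdot 2 \left(-1\right) 16 = 7 \left(-2\right) 16 = \left(-14\right) 16 = -224$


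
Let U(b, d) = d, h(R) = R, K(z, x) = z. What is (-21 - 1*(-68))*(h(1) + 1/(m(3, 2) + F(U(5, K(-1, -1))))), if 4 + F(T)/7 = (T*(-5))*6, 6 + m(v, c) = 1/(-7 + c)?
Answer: 41548/879 ≈ 47.267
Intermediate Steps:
m(v, c) = -6 + 1/(-7 + c)
F(T) = -28 - 210*T (F(T) = -28 + 7*((T*(-5))*6) = -28 + 7*(-5*T*6) = -28 + 7*(-30*T) = -28 - 210*T)
(-21 - 1*(-68))*(h(1) + 1/(m(3, 2) + F(U(5, K(-1, -1))))) = (-21 - 1*(-68))*(1 + 1/((43 - 6*2)/(-7 + 2) + (-28 - 210*(-1)))) = (-21 + 68)*(1 + 1/((43 - 12)/(-5) + (-28 + 210))) = 47*(1 + 1/(-⅕*31 + 182)) = 47*(1 + 1/(-31/5 + 182)) = 47*(1 + 1/(879/5)) = 47*(1 + 5/879) = 47*(884/879) = 41548/879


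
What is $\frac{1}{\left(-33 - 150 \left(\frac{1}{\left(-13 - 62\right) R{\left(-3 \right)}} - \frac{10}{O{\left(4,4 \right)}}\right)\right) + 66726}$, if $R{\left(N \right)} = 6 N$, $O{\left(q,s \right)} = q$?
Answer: $\frac{9}{603611} \approx 1.491 \cdot 10^{-5}$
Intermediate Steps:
$\frac{1}{\left(-33 - 150 \left(\frac{1}{\left(-13 - 62\right) R{\left(-3 \right)}} - \frac{10}{O{\left(4,4 \right)}}\right)\right) + 66726} = \frac{1}{\left(-33 - 150 \left(\frac{1}{\left(-13 - 62\right) 6 \left(-3\right)} - \frac{10}{4}\right)\right) + 66726} = \frac{1}{\left(-33 - 150 \left(\frac{1}{\left(-75\right) \left(-18\right)} - \frac{5}{2}\right)\right) + 66726} = \frac{1}{\left(-33 - 150 \left(\left(- \frac{1}{75}\right) \left(- \frac{1}{18}\right) - \frac{5}{2}\right)\right) + 66726} = \frac{1}{\left(-33 - 150 \left(\frac{1}{1350} - \frac{5}{2}\right)\right) + 66726} = \frac{1}{\left(-33 - - \frac{3374}{9}\right) + 66726} = \frac{1}{\left(-33 + \frac{3374}{9}\right) + 66726} = \frac{1}{\frac{3077}{9} + 66726} = \frac{1}{\frac{603611}{9}} = \frac{9}{603611}$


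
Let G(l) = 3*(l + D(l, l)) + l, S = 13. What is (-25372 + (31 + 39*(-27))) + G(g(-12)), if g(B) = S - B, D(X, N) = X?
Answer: -26219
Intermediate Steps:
g(B) = 13 - B
G(l) = 7*l (G(l) = 3*(l + l) + l = 3*(2*l) + l = 6*l + l = 7*l)
(-25372 + (31 + 39*(-27))) + G(g(-12)) = (-25372 + (31 + 39*(-27))) + 7*(13 - 1*(-12)) = (-25372 + (31 - 1053)) + 7*(13 + 12) = (-25372 - 1022) + 7*25 = -26394 + 175 = -26219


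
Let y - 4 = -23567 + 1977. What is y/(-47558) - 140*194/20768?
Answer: -1225839/1435588 ≈ -0.85389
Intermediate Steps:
y = -21586 (y = 4 + (-23567 + 1977) = 4 - 21590 = -21586)
y/(-47558) - 140*194/20768 = -21586/(-47558) - 140*194/20768 = -21586*(-1/47558) - 27160*1/20768 = 251/553 - 3395/2596 = -1225839/1435588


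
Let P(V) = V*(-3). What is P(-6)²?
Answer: 324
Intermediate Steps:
P(V) = -3*V
P(-6)² = (-3*(-6))² = 18² = 324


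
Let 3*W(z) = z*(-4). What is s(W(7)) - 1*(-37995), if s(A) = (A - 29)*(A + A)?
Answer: 348395/9 ≈ 38711.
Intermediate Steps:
W(z) = -4*z/3 (W(z) = (z*(-4))/3 = (-4*z)/3 = -4*z/3)
s(A) = 2*A*(-29 + A) (s(A) = (-29 + A)*(2*A) = 2*A*(-29 + A))
s(W(7)) - 1*(-37995) = 2*(-4/3*7)*(-29 - 4/3*7) - 1*(-37995) = 2*(-28/3)*(-29 - 28/3) + 37995 = 2*(-28/3)*(-115/3) + 37995 = 6440/9 + 37995 = 348395/9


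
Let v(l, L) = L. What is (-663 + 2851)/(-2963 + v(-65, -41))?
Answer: -547/751 ≈ -0.72836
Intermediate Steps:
(-663 + 2851)/(-2963 + v(-65, -41)) = (-663 + 2851)/(-2963 - 41) = 2188/(-3004) = 2188*(-1/3004) = -547/751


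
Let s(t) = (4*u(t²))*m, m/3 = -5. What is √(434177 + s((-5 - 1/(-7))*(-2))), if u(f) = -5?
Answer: √434477 ≈ 659.15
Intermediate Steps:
m = -15 (m = 3*(-5) = -15)
s(t) = 300 (s(t) = (4*(-5))*(-15) = -20*(-15) = 300)
√(434177 + s((-5 - 1/(-7))*(-2))) = √(434177 + 300) = √434477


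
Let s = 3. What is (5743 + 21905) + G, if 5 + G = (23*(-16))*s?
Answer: 26539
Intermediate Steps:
G = -1109 (G = -5 + (23*(-16))*3 = -5 - 368*3 = -5 - 1104 = -1109)
(5743 + 21905) + G = (5743 + 21905) - 1109 = 27648 - 1109 = 26539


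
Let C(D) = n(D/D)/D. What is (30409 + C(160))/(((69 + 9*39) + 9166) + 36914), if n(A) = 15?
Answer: 973091/1488000 ≈ 0.65396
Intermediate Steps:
C(D) = 15/D
(30409 + C(160))/(((69 + 9*39) + 9166) + 36914) = (30409 + 15/160)/(((69 + 9*39) + 9166) + 36914) = (30409 + 15*(1/160))/(((69 + 351) + 9166) + 36914) = (30409 + 3/32)/((420 + 9166) + 36914) = 973091/(32*(9586 + 36914)) = (973091/32)/46500 = (973091/32)*(1/46500) = 973091/1488000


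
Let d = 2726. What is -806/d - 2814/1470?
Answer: -105426/47705 ≈ -2.2100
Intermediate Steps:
-806/d - 2814/1470 = -806/2726 - 2814/1470 = -806*1/2726 - 2814*1/1470 = -403/1363 - 67/35 = -105426/47705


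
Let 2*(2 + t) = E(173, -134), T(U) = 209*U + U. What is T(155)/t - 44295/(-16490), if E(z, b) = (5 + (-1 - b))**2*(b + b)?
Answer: 11249957241/4208079802 ≈ 2.6734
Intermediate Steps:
T(U) = 210*U
E(z, b) = 2*b*(4 - b)**2 (E(z, b) = (4 - b)**2*(2*b) = 2*b*(4 - b)**2)
t = -2551898 (t = -2 + (2*(-134)*(-4 - 134)**2)/2 = -2 + (2*(-134)*(-138)**2)/2 = -2 + (2*(-134)*19044)/2 = -2 + (1/2)*(-5103792) = -2 - 2551896 = -2551898)
T(155)/t - 44295/(-16490) = (210*155)/(-2551898) - 44295/(-16490) = 32550*(-1/2551898) - 44295*(-1/16490) = -16275/1275949 + 8859/3298 = 11249957241/4208079802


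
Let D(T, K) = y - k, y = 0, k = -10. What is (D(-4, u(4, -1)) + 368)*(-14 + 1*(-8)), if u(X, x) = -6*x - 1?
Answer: -8316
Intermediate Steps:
u(X, x) = -1 - 6*x
D(T, K) = 10 (D(T, K) = 0 - 1*(-10) = 0 + 10 = 10)
(D(-4, u(4, -1)) + 368)*(-14 + 1*(-8)) = (10 + 368)*(-14 + 1*(-8)) = 378*(-14 - 8) = 378*(-22) = -8316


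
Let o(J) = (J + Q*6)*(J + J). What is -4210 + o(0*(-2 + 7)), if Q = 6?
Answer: -4210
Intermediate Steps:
o(J) = 2*J*(36 + J) (o(J) = (J + 6*6)*(J + J) = (J + 36)*(2*J) = (36 + J)*(2*J) = 2*J*(36 + J))
-4210 + o(0*(-2 + 7)) = -4210 + 2*(0*(-2 + 7))*(36 + 0*(-2 + 7)) = -4210 + 2*(0*5)*(36 + 0*5) = -4210 + 2*0*(36 + 0) = -4210 + 2*0*36 = -4210 + 0 = -4210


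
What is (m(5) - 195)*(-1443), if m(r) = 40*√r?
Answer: 281385 - 57720*√5 ≈ 1.5232e+5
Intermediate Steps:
(m(5) - 195)*(-1443) = (40*√5 - 195)*(-1443) = (-195 + 40*√5)*(-1443) = 281385 - 57720*√5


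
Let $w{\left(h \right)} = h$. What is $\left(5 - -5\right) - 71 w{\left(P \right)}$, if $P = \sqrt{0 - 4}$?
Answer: $10 - 142 i \approx 10.0 - 142.0 i$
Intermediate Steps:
$P = 2 i$ ($P = \sqrt{-4} = 2 i \approx 2.0 i$)
$\left(5 - -5\right) - 71 w{\left(P \right)} = \left(5 - -5\right) - 71 \cdot 2 i = \left(5 + 5\right) - 142 i = 10 - 142 i$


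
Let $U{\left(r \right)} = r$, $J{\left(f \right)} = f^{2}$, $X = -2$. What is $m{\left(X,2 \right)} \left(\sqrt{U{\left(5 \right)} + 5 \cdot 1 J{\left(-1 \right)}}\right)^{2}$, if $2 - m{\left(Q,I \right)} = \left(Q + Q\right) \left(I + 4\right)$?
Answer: $260$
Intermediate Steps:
$m{\left(Q,I \right)} = 2 - 2 Q \left(4 + I\right)$ ($m{\left(Q,I \right)} = 2 - \left(Q + Q\right) \left(I + 4\right) = 2 - 2 Q \left(4 + I\right)$)
$m{\left(X,2 \right)} \left(\sqrt{U{\left(5 \right)} + 5 \cdot 1 J{\left(-1 \right)}}\right)^{2} = \left(2 - -16 - 4 \left(-2\right)\right) \left(\sqrt{5 + 5 \cdot 1 \left(-1\right)^{2}}\right)^{2} = \left(2 + 16 + 8\right) \left(\sqrt{5 + 5 \cdot 1}\right)^{2} = 26 \left(\sqrt{5 + 5}\right)^{2} = 26 \left(\sqrt{10}\right)^{2} = 26 \cdot 10 = 260$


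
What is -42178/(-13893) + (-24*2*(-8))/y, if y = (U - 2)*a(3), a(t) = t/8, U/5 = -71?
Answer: 92346/551089 ≈ 0.16757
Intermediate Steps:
U = -355 (U = 5*(-71) = -355)
a(t) = t/8 (a(t) = t*(⅛) = t/8)
y = -1071/8 (y = (-355 - 2)*((⅛)*3) = -357*3/8 = -1071/8 ≈ -133.88)
-42178/(-13893) + (-24*2*(-8))/y = -42178/(-13893) + (-24*2*(-8))/(-1071/8) = -42178*(-1/13893) - 48*(-8)*(-8/1071) = 42178/13893 + 384*(-8/1071) = 42178/13893 - 1024/357 = 92346/551089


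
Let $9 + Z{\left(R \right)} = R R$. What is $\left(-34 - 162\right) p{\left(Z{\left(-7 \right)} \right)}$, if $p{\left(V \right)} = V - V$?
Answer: $0$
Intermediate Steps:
$Z{\left(R \right)} = -9 + R^{2}$ ($Z{\left(R \right)} = -9 + R R = -9 + R^{2}$)
$p{\left(V \right)} = 0$
$\left(-34 - 162\right) p{\left(Z{\left(-7 \right)} \right)} = \left(-34 - 162\right) 0 = \left(-196\right) 0 = 0$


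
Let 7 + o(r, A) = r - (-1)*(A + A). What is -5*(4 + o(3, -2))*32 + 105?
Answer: 745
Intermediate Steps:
o(r, A) = -7 + r + 2*A (o(r, A) = -7 + (r - (-1)*(A + A)) = -7 + (r - (-1)*2*A) = -7 + (r - (-2)*A) = -7 + (r + 2*A) = -7 + r + 2*A)
-5*(4 + o(3, -2))*32 + 105 = -5*(4 + (-7 + 3 + 2*(-2)))*32 + 105 = -5*(4 + (-7 + 3 - 4))*32 + 105 = -5*(4 - 8)*32 + 105 = -5*(-4)*32 + 105 = 20*32 + 105 = 640 + 105 = 745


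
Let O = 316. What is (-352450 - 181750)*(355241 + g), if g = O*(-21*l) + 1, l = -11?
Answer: -228764739600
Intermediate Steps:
g = 72997 (g = 316*(-21*(-11)) + 1 = 316*231 + 1 = 72996 + 1 = 72997)
(-352450 - 181750)*(355241 + g) = (-352450 - 181750)*(355241 + 72997) = -534200*428238 = -228764739600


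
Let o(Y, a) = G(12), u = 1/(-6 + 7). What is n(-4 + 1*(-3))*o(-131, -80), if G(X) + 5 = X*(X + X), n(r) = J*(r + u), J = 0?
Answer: 0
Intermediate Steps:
u = 1 (u = 1/1 = 1)
n(r) = 0 (n(r) = 0*(r + 1) = 0*(1 + r) = 0)
G(X) = -5 + 2*X**2 (G(X) = -5 + X*(X + X) = -5 + X*(2*X) = -5 + 2*X**2)
o(Y, a) = 283 (o(Y, a) = -5 + 2*12**2 = -5 + 2*144 = -5 + 288 = 283)
n(-4 + 1*(-3))*o(-131, -80) = 0*283 = 0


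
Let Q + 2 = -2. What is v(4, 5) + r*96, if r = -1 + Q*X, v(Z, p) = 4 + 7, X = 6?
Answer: -2389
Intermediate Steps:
Q = -4 (Q = -2 - 2 = -4)
v(Z, p) = 11
r = -25 (r = -1 - 4*6 = -1 - 24 = -25)
v(4, 5) + r*96 = 11 - 25*96 = 11 - 2400 = -2389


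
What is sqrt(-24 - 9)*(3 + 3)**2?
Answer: 36*I*sqrt(33) ≈ 206.8*I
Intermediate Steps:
sqrt(-24 - 9)*(3 + 3)**2 = sqrt(-33)*6**2 = (I*sqrt(33))*36 = 36*I*sqrt(33)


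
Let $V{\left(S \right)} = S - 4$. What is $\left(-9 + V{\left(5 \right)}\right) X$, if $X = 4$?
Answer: $-32$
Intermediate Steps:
$V{\left(S \right)} = -4 + S$
$\left(-9 + V{\left(5 \right)}\right) X = \left(-9 + \left(-4 + 5\right)\right) 4 = \left(-9 + 1\right) 4 = \left(-8\right) 4 = -32$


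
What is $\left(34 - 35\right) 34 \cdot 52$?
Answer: $-1768$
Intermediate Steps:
$\left(34 - 35\right) 34 \cdot 52 = \left(-1\right) 34 \cdot 52 = \left(-34\right) 52 = -1768$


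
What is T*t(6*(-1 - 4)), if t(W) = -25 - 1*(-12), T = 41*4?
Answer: -2132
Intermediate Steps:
T = 164
t(W) = -13 (t(W) = -25 + 12 = -13)
T*t(6*(-1 - 4)) = 164*(-13) = -2132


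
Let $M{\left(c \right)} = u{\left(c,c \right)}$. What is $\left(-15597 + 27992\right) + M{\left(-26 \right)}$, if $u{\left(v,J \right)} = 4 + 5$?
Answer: $12404$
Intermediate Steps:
$u{\left(v,J \right)} = 9$
$M{\left(c \right)} = 9$
$\left(-15597 + 27992\right) + M{\left(-26 \right)} = \left(-15597 + 27992\right) + 9 = 12395 + 9 = 12404$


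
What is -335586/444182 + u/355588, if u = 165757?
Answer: -22852039397/78972894508 ≈ -0.28937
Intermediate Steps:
-335586/444182 + u/355588 = -335586/444182 + 165757/355588 = -335586*1/444182 + 165757*(1/355588) = -167793/222091 + 165757/355588 = -22852039397/78972894508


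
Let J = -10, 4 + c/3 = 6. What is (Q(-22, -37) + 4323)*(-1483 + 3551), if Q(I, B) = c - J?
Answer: 8973052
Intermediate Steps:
c = 6 (c = -12 + 3*6 = -12 + 18 = 6)
Q(I, B) = 16 (Q(I, B) = 6 - 1*(-10) = 6 + 10 = 16)
(Q(-22, -37) + 4323)*(-1483 + 3551) = (16 + 4323)*(-1483 + 3551) = 4339*2068 = 8973052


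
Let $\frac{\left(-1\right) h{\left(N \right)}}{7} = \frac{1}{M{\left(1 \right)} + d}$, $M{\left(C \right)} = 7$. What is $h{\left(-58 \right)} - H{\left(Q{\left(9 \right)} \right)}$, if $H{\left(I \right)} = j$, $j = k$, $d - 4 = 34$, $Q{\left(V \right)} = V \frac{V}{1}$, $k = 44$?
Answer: $- \frac{1987}{45} \approx -44.156$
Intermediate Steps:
$Q{\left(V \right)} = V^{2}$ ($Q{\left(V \right)} = V V 1 = V V = V^{2}$)
$d = 38$ ($d = 4 + 34 = 38$)
$j = 44$
$h{\left(N \right)} = - \frac{7}{45}$ ($h{\left(N \right)} = - \frac{7}{7 + 38} = - \frac{7}{45}$)
$H{\left(I \right)} = 44$
$h{\left(-58 \right)} - H{\left(Q{\left(9 \right)} \right)} = - \frac{7}{45} - 44 = - \frac{1987}{45}$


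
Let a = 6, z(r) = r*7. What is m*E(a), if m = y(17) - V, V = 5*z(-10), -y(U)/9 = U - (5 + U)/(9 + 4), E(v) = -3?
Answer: -8277/13 ≈ -636.69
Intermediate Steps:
z(r) = 7*r
y(U) = 45/13 - 108*U/13 (y(U) = -9*(U - (5 + U)/(9 + 4)) = -9*(U - (5 + U)/13) = -9*(U - (5/13 + U/13)) = -9*(U + (-5/13 - U/13)) = -9*(-5/13 + 12*U/13) = 45/13 - 108*U/13)
V = -350 (V = 5*(7*(-10)) = 5*(-70) = -350)
m = 2759/13 (m = (45/13 - 108/13*17) - 1*(-350) = (45/13 - 1836/13) + 350 = -1791/13 + 350 = 2759/13 ≈ 212.23)
m*E(a) = (2759/13)*(-3) = -8277/13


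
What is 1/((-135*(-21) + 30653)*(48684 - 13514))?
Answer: 1/1177772960 ≈ 8.4906e-10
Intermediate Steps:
1/((-135*(-21) + 30653)*(48684 - 13514)) = 1/((2835 + 30653)*35170) = 1/(33488*35170) = 1/1177772960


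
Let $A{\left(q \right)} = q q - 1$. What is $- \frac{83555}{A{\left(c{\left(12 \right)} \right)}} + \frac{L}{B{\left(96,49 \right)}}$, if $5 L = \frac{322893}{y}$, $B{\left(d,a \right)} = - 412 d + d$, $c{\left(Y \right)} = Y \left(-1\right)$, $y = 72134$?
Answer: $- \frac{132115272760811}{226108351040} \approx -584.3$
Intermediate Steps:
$c{\left(Y \right)} = - Y$
$B{\left(d,a \right)} = - 411 d$
$A{\left(q \right)} = -1 + q^{2}$ ($A{\left(q \right)} = q^{2} - 1 = -1 + q^{2}$)
$L = \frac{322893}{360670}$ ($L = \frac{322893 \cdot \frac{1}{72134}}{5} = \frac{1}{5} \cdot \frac{322893}{72134} = \frac{322893}{360670} \approx 0.89526$)
$- \frac{83555}{A{\left(c{\left(12 \right)} \right)}} + \frac{L}{B{\left(96,49 \right)}} = - \frac{83555}{-1 + \left(\left(-1\right) 12\right)^{2}} + \frac{322893}{360670 \left(\left(-411\right) 96\right)} = - \frac{83555}{-1 + \left(-12\right)^{2}} + \frac{322893}{360670 \left(-39456\right)} = - \frac{83555}{-1 + 144} + \frac{322893}{360670} \left(- \frac{1}{39456}\right) = - \frac{83555}{143} - \frac{35877}{1581177280} = - \frac{132115272760811}{226108351040}$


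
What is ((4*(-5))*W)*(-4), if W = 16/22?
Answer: 640/11 ≈ 58.182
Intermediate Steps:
W = 8/11 (W = 16*(1/22) = 8/11 ≈ 0.72727)
((4*(-5))*W)*(-4) = ((4*(-5))*(8/11))*(-4) = -20*8/11*(-4) = -160/11*(-4) = 640/11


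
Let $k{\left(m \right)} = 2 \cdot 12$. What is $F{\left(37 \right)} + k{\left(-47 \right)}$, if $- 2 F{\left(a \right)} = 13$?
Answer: $\frac{35}{2} \approx 17.5$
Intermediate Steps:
$F{\left(a \right)} = - \frac{13}{2}$ ($F{\left(a \right)} = \left(- \frac{1}{2}\right) 13 = - \frac{13}{2}$)
$k{\left(m \right)} = 24$
$F{\left(37 \right)} + k{\left(-47 \right)} = - \frac{13}{2} + 24 = \frac{35}{2}$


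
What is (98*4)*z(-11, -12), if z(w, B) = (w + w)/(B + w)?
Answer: 8624/23 ≈ 374.96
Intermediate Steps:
z(w, B) = 2*w/(B + w) (z(w, B) = (2*w)/(B + w) = 2*w/(B + w))
(98*4)*z(-11, -12) = (98*4)*(2*(-11)/(-12 - 11)) = 392*(2*(-11)/(-23)) = 392*(2*(-11)*(-1/23)) = 392*(22/23) = 8624/23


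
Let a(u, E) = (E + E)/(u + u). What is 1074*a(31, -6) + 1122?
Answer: 28338/31 ≈ 914.13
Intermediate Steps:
a(u, E) = E/u (a(u, E) = (2*E)/((2*u)) = (2*E)*(1/(2*u)) = E/u)
1074*a(31, -6) + 1122 = 1074*(-6/31) + 1122 = -6444/31 + 1122 = 28338/31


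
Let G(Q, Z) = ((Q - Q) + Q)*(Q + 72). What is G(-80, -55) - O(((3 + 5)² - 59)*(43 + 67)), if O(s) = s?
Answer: 90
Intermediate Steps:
G(Q, Z) = Q*(72 + Q) (G(Q, Z) = (0 + Q)*(72 + Q) = Q*(72 + Q))
G(-80, -55) - O(((3 + 5)² - 59)*(43 + 67)) = -80*(72 - 80) - ((3 + 5)² - 59)*(43 + 67) = -80*(-8) - (8² - 59)*110 = 640 - (64 - 59)*110 = 640 - 5*110 = 640 - 1*550 = 640 - 550 = 90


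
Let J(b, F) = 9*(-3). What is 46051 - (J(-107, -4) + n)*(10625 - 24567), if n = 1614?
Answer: 22172005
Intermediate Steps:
J(b, F) = -27
46051 - (J(-107, -4) + n)*(10625 - 24567) = 46051 - (-27 + 1614)*(10625 - 24567) = 46051 - 1587*(-13942) = 46051 - 1*(-22125954) = 46051 + 22125954 = 22172005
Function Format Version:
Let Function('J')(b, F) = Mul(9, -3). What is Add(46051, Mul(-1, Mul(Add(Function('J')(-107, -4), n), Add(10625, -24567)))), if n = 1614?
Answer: 22172005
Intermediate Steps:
Function('J')(b, F) = -27
Add(46051, Mul(-1, Mul(Add(Function('J')(-107, -4), n), Add(10625, -24567)))) = Add(46051, Mul(-1, Mul(Add(-27, 1614), Add(10625, -24567)))) = Add(46051, Mul(-1, Mul(1587, -13942))) = Add(46051, Mul(-1, -22125954)) = Add(46051, 22125954) = 22172005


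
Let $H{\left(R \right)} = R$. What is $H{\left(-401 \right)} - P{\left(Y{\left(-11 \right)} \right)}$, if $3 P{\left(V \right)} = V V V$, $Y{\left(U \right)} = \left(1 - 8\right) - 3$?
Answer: $- \frac{203}{3} \approx -67.667$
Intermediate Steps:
$Y{\left(U \right)} = -10$ ($Y{\left(U \right)} = -7 - 3 = -10$)
$P{\left(V \right)} = \frac{V^{3}}{3}$ ($P{\left(V \right)} = \frac{V V V}{3} = \frac{V^{2} V}{3} = \frac{V^{3}}{3}$)
$H{\left(-401 \right)} - P{\left(Y{\left(-11 \right)} \right)} = -401 - \frac{\left(-10\right)^{3}}{3} = -401 - \frac{1}{3} \left(-1000\right) = -401 - - \frac{1000}{3} = -401 + \frac{1000}{3} = - \frac{203}{3}$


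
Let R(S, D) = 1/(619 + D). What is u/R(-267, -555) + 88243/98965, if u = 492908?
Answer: 3121961062323/98965 ≈ 3.1546e+7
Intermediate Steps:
u/R(-267, -555) + 88243/98965 = 492908/(1/(619 - 555)) + 88243/98965 = 492908/(1/64) + 88243*(1/98965) = 492908/(1/64) + 88243/98965 = 492908*64 + 88243/98965 = 31546112 + 88243/98965 = 3121961062323/98965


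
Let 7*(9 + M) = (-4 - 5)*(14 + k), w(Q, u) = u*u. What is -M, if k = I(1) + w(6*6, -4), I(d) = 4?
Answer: 369/7 ≈ 52.714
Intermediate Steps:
w(Q, u) = u**2
k = 20 (k = 4 + (-4)**2 = 4 + 16 = 20)
M = -369/7 (M = -9 + ((-4 - 5)*(14 + 20))/7 = -9 + (-9*34)/7 = -9 + (1/7)*(-306) = -9 - 306/7 = -369/7 ≈ -52.714)
-M = -1*(-369/7) = 369/7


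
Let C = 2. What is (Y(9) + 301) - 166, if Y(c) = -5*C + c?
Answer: 134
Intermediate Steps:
Y(c) = -10 + c (Y(c) = -5*2 + c = -10 + c)
(Y(9) + 301) - 166 = ((-10 + 9) + 301) - 166 = (-1 + 301) - 166 = 300 - 166 = 134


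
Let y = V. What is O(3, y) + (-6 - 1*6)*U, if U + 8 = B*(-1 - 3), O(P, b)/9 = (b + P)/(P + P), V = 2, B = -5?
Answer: -273/2 ≈ -136.50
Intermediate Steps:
y = 2
O(P, b) = 9*(P + b)/(2*P) (O(P, b) = 9*((b + P)/(P + P)) = 9*((P + b)/((2*P))) = 9*((P + b)*(1/(2*P))) = 9*((P + b)/(2*P)) = 9*(P + b)/(2*P))
U = 12 (U = -8 - 5*(-1 - 3) = -8 - 5*(-4) = -8 + 20 = 12)
O(3, y) + (-6 - 1*6)*U = (9/2)*(3 + 2)/3 + (-6 - 1*6)*12 = (9/2)*(⅓)*5 + (-6 - 6)*12 = 15/2 - 12*12 = 15/2 - 144 = -273/2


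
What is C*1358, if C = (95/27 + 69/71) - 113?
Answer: -282481654/1917 ≈ -1.4736e+5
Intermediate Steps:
C = -208013/1917 (C = (95*(1/27) + 69*(1/71)) - 113 = (95/27 + 69/71) - 113 = 8608/1917 - 113 = -208013/1917 ≈ -108.51)
C*1358 = -208013/1917*1358 = -282481654/1917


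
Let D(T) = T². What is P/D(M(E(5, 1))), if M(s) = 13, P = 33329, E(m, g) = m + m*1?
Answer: 33329/169 ≈ 197.21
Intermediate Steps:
E(m, g) = 2*m (E(m, g) = m + m = 2*m)
P/D(M(E(5, 1))) = 33329/(13²) = 33329/169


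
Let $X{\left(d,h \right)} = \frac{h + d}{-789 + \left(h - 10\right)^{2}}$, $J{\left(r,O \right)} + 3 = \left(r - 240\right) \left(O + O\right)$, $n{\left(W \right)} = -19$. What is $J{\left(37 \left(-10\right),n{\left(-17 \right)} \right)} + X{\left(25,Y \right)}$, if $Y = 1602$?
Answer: $\frac{58722987102}{2533675} \approx 23177.0$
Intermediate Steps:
$J{\left(r,O \right)} = -3 + 2 O \left(-240 + r\right)$ ($J{\left(r,O \right)} = -3 + \left(r - 240\right) \left(O + O\right) = -3 + \left(-240 + r\right) 2 O = -3 + 2 O \left(-240 + r\right)$)
$X{\left(d,h \right)} = \frac{d + h}{-789 + \left(-10 + h\right)^{2}}$
$J{\left(37 \left(-10\right),n{\left(-17 \right)} \right)} + X{\left(25,Y \right)} = \left(-3 - -9120 + 2 \left(-19\right) 37 \left(-10\right)\right) + \frac{25 + 1602}{-789 + \left(-10 + 1602\right)^{2}} = \left(-3 + 9120 + 2 \left(-19\right) \left(-370\right)\right) + \frac{1}{-789 + 1592^{2}} \cdot 1627 = \left(-3 + 9120 + 14060\right) + \frac{1}{-789 + 2534464} \cdot 1627 = 23177 + \frac{1}{2533675} \cdot 1627 = 23177 + \frac{1627}{2533675} = \frac{58722987102}{2533675}$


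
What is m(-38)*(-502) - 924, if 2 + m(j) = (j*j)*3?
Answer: -2174584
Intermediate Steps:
m(j) = -2 + 3*j² (m(j) = -2 + (j*j)*3 = -2 + j²*3 = -2 + 3*j²)
m(-38)*(-502) - 924 = (-2 + 3*(-38)²)*(-502) - 924 = (-2 + 3*1444)*(-502) - 924 = (-2 + 4332)*(-502) - 924 = 4330*(-502) - 924 = -2173660 - 924 = -2174584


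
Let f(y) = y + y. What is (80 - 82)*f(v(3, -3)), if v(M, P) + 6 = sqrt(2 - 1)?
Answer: 20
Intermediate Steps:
v(M, P) = -5 (v(M, P) = -6 + sqrt(2 - 1) = -6 + sqrt(1) = -6 + 1 = -5)
f(y) = 2*y
(80 - 82)*f(v(3, -3)) = (80 - 82)*(2*(-5)) = -2*(-10) = 20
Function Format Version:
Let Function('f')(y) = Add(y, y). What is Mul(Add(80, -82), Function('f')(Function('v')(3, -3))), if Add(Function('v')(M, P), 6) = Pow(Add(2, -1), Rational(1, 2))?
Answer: 20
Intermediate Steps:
Function('v')(M, P) = -5 (Function('v')(M, P) = Add(-6, Pow(Add(2, -1), Rational(1, 2))) = Add(-6, Pow(1, Rational(1, 2))) = Add(-6, 1) = -5)
Function('f')(y) = Mul(2, y)
Mul(Add(80, -82), Function('f')(Function('v')(3, -3))) = Mul(Add(80, -82), Mul(2, -5)) = Mul(-2, -10) = 20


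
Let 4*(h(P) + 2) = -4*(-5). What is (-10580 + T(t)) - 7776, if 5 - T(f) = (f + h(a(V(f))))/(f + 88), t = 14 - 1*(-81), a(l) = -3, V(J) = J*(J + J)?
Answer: -3358331/183 ≈ -18352.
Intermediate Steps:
V(J) = 2*J² (V(J) = J*(2*J) = 2*J²)
t = 95 (t = 14 + 81 = 95)
h(P) = 3 (h(P) = -2 + (-4*(-5))/4 = -2 + (¼)*20 = -2 + 5 = 3)
T(f) = 5 - (3 + f)/(88 + f) (T(f) = 5 - (f + 3)/(f + 88) = 5 - (3 + f)/(88 + f))
(-10580 + T(t)) - 7776 = (-10580 + (437 + 4*95)/(88 + 95)) - 7776 = (-10580 + (437 + 380)/183) - 7776 = (-10580 + (1/183)*817) - 7776 = (-10580 + 817/183) - 7776 = -1935323/183 - 7776 = -3358331/183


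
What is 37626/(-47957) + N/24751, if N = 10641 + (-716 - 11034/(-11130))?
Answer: -120643994776/314550682355 ≈ -0.38354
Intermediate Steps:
N = 18412714/1855 (N = 10641 + (-716 - 11034*(-1/11130)) = 10641 + (-716 + 1839/1855) = 10641 - 1326341/1855 = 18412714/1855 ≈ 9926.0)
37626/(-47957) + N/24751 = 37626/(-47957) + (18412714/1855)/24751 = 37626*(-1/47957) + (18412714/1855)*(1/24751) = -37626/47957 + 18412714/45913105 = -120643994776/314550682355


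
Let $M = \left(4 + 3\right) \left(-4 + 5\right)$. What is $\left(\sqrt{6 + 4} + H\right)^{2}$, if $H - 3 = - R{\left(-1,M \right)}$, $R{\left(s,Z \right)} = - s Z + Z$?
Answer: $\left(11 - \sqrt{10}\right)^{2} \approx 61.43$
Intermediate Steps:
$M = 7$ ($M = 7 \cdot 1 = 7$)
$R{\left(s,Z \right)} = Z - Z s$ ($R{\left(s,Z \right)} = - Z s + Z = Z - Z s$)
$H = -11$ ($H = 3 - 7 \left(1 - -1\right) = 3 - 7 \left(1 + 1\right) = 3 - 7 \cdot 2 = 3 - 14 = -11$)
$\left(\sqrt{6 + 4} + H\right)^{2} = \left(\sqrt{6 + 4} - 11\right)^{2} = \left(\sqrt{10} - 11\right)^{2} = \left(-11 + \sqrt{10}\right)^{2}$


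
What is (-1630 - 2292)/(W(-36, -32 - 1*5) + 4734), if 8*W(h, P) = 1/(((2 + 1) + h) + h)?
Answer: -2164944/2613167 ≈ -0.82847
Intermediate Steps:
W(h, P) = 1/(8*(3 + 2*h)) (W(h, P) = 1/(8*(((2 + 1) + h) + h)) = 1/(8*((3 + h) + h)) = 1/(8*(3 + 2*h)))
(-1630 - 2292)/(W(-36, -32 - 1*5) + 4734) = (-1630 - 2292)/(1/(8*(3 + 2*(-36))) + 4734) = -3922/(1/(8*(3 - 72)) + 4734) = -3922/((⅛)/(-69) + 4734) = -3922/((⅛)*(-1/69) + 4734) = -3922/(-1/552 + 4734) = -3922/2613167/552 = -3922*552/2613167 = -2164944/2613167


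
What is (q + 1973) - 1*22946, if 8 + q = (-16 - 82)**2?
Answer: -11377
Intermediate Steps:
q = 9596 (q = -8 + (-16 - 82)**2 = -8 + (-98)**2 = -8 + 9604 = 9596)
(q + 1973) - 1*22946 = (9596 + 1973) - 1*22946 = 11569 - 22946 = -11377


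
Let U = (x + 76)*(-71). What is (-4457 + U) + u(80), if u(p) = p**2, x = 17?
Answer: -4660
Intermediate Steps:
U = -6603 (U = (17 + 76)*(-71) = 93*(-71) = -6603)
(-4457 + U) + u(80) = (-4457 - 6603) + 80**2 = -11060 + 6400 = -4660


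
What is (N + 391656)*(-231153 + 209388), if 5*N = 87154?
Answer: -8903774202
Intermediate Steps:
N = 87154/5 (N = (⅕)*87154 = 87154/5 ≈ 17431.)
(N + 391656)*(-231153 + 209388) = (87154/5 + 391656)*(-231153 + 209388) = (2045434/5)*(-21765) = -8903774202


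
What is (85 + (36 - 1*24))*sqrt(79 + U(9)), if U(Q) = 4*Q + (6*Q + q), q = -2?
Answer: 97*sqrt(167) ≈ 1253.5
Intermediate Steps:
U(Q) = -2 + 10*Q (U(Q) = 4*Q + (6*Q - 2) = 4*Q + (-2 + 6*Q) = -2 + 10*Q)
(85 + (36 - 1*24))*sqrt(79 + U(9)) = (85 + (36 - 1*24))*sqrt(79 + (-2 + 10*9)) = (85 + (36 - 24))*sqrt(79 + (-2 + 90)) = (85 + 12)*sqrt(79 + 88) = 97*sqrt(167)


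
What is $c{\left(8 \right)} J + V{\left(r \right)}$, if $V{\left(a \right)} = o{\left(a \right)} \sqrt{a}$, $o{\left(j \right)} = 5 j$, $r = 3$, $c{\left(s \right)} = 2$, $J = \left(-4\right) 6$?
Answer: $-48 + 15 \sqrt{3} \approx -22.019$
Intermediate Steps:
$J = -24$
$V{\left(a \right)} = 5 a^{\frac{3}{2}}$ ($V{\left(a \right)} = 5 a \sqrt{a} = 5 a^{\frac{3}{2}}$)
$c{\left(8 \right)} J + V{\left(r \right)} = 2 \left(-24\right) + 5 \cdot 3^{\frac{3}{2}} = -48 + 5 \cdot 3 \sqrt{3} = -48 + 15 \sqrt{3}$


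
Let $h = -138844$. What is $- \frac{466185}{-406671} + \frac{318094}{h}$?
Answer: $- \frac{10772102489}{9410638054} \approx -1.1447$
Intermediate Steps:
$- \frac{466185}{-406671} + \frac{318094}{h} = - \frac{466185}{-406671} + \frac{318094}{-138844} = \left(-466185\right) \left(- \frac{1}{406671}\right) + 318094 \left(- \frac{1}{138844}\right) = \frac{155395}{135557} - \frac{159047}{69422} = - \frac{10772102489}{9410638054}$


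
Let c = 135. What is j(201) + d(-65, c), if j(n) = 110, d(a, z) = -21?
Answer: 89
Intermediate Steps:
j(201) + d(-65, c) = 110 - 21 = 89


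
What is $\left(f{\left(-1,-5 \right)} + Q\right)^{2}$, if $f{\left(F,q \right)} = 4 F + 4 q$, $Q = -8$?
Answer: $1024$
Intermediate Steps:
$\left(f{\left(-1,-5 \right)} + Q\right)^{2} = \left(\left(4 \left(-1\right) + 4 \left(-5\right)\right) - 8\right)^{2} = \left(\left(-4 - 20\right) - 8\right)^{2} = \left(-24 - 8\right)^{2} = \left(-32\right)^{2} = 1024$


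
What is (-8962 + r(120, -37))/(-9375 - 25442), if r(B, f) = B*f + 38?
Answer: 13364/34817 ≈ 0.38384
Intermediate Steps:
r(B, f) = 38 + B*f
(-8962 + r(120, -37))/(-9375 - 25442) = (-8962 + (38 + 120*(-37)))/(-9375 - 25442) = (-8962 + (38 - 4440))/(-34817) = (-8962 - 4402)*(-1/34817) = -13364*(-1/34817) = 13364/34817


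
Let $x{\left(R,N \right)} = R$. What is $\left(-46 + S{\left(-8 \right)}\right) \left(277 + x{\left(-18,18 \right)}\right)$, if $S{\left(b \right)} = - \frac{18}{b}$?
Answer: $- \frac{45325}{4} \approx -11331.0$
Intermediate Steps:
$\left(-46 + S{\left(-8 \right)}\right) \left(277 + x{\left(-18,18 \right)}\right) = \left(-46 - \frac{18}{-8}\right) \left(277 - 18\right) = \left(-46 - - \frac{9}{4}\right) 259 = \left(-46 + \frac{9}{4}\right) 259 = \left(- \frac{175}{4}\right) 259 = - \frac{45325}{4}$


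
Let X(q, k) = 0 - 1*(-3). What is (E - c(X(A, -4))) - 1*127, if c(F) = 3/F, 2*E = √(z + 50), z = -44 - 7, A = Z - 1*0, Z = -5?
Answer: -128 + I/2 ≈ -128.0 + 0.5*I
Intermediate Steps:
A = -5 (A = -5 - 1*0 = -5 + 0 = -5)
z = -51
X(q, k) = 3 (X(q, k) = 0 + 3 = 3)
E = I/2 (E = √(-51 + 50)/2 = √(-1)/2 = I/2 ≈ 0.5*I)
(E - c(X(A, -4))) - 1*127 = (I/2 - 3/3) - 1*127 = (I/2 - 3/3) - 127 = (I/2 - 1*1) - 127 = (I/2 - 1) - 127 = (-1 + I/2) - 127 = -128 + I/2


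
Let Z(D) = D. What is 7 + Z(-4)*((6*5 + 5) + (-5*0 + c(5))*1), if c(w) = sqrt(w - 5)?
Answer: -133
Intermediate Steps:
c(w) = sqrt(-5 + w)
7 + Z(-4)*((6*5 + 5) + (-5*0 + c(5))*1) = 7 - 4*((6*5 + 5) + (-5*0 + sqrt(-5 + 5))*1) = 7 - 4*((30 + 5) + (0 + sqrt(0))*1) = 7 - 4*(35 + (0 + 0)*1) = 7 - 4*(35 + 0*1) = 7 - 4*(35 + 0) = 7 - 4*35 = 7 - 140 = -133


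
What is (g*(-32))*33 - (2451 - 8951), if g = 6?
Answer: 164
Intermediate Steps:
(g*(-32))*33 - (2451 - 8951) = (6*(-32))*33 - (2451 - 8951) = -192*33 - 1*(-6500) = -6336 + 6500 = 164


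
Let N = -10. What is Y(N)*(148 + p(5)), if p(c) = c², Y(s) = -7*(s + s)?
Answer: 24220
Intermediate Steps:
Y(s) = -14*s
Y(N)*(148 + p(5)) = (-14*(-10))*(148 + 5²) = 140*(148 + 25) = 140*173 = 24220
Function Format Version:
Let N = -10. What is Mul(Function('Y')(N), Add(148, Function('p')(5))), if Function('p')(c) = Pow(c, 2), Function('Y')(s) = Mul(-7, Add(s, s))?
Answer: 24220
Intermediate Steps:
Function('Y')(s) = Mul(-14, s) (Function('Y')(s) = Mul(-7, Mul(2, s)) = Mul(-14, s))
Mul(Function('Y')(N), Add(148, Function('p')(5))) = Mul(Mul(-14, -10), Add(148, Pow(5, 2))) = Mul(140, Add(148, 25)) = Mul(140, 173) = 24220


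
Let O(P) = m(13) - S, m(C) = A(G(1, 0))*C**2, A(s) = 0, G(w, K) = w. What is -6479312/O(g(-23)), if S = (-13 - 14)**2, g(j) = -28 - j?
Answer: 6479312/729 ≈ 8887.9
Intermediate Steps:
m(C) = 0 (m(C) = 0*C**2 = 0)
S = 729 (S = (-27)**2 = 729)
O(P) = -729 (O(P) = 0 - 1*729 = 0 - 729 = -729)
-6479312/O(g(-23)) = -6479312/(-729) = -6479312*(-1/729) = 6479312/729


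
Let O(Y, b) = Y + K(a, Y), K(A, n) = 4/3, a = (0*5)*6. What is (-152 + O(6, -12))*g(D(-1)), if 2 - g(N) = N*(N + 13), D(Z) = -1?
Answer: -6076/3 ≈ -2025.3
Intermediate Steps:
a = 0 (a = 0*6 = 0)
K(A, n) = 4/3 (K(A, n) = 4*(⅓) = 4/3)
O(Y, b) = 4/3 + Y (O(Y, b) = Y + 4/3 = 4/3 + Y)
g(N) = 2 - N*(13 + N) (g(N) = 2 - N*(N + 13) = 2 - N*(13 + N))
(-152 + O(6, -12))*g(D(-1)) = (-152 + (4/3 + 6))*(2 - 1*(-1)² - 13*(-1)) = (-152 + 22/3)*(2 - 1*1 + 13) = -434*(2 - 1 + 13)/3 = -434/3*14 = -6076/3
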